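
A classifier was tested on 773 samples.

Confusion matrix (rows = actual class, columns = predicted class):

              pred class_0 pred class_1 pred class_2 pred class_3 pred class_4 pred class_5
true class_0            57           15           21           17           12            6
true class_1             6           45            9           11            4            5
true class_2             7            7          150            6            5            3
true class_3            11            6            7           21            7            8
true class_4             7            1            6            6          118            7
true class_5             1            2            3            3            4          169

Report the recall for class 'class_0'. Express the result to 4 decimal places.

Take TP from the diagonal, FP from the rest of the 'class_0' prediction marginal, FN from the rest of the 'class_0' actual marginal.
recall = TP/(TP+FN).
class_0: TP=57, FN=15+21+17+12+6=71 → 57/128 = 0.44531

0.4453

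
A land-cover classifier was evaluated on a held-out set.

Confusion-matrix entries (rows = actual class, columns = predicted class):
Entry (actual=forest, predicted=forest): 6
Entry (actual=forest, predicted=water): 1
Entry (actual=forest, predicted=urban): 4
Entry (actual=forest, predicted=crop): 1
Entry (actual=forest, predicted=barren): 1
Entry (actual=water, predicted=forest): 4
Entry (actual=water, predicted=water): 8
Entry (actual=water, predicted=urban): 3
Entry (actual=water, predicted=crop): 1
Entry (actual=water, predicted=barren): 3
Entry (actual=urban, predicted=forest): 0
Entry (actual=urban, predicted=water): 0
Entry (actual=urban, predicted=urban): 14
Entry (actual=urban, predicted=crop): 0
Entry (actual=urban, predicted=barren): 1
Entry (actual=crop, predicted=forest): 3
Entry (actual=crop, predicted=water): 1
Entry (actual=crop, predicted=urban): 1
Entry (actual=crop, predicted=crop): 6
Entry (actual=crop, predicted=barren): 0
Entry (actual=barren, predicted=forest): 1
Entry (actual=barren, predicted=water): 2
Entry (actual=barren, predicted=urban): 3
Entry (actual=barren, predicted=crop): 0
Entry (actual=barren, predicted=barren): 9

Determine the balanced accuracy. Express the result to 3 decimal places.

0.592

Balanced accuracy = mean of per-class recall.
  forest: recall = 6/13 = 0.4615
  water: recall = 8/19 = 0.4211
  urban: recall = 14/15 = 0.9333
  crop: recall = 6/11 = 0.5455
  barren: recall = 9/15 = 0.6000
Mean = (0.4615 + 0.4211 + 0.9333 + 0.5455 + 0.6000) / 5 = 0.592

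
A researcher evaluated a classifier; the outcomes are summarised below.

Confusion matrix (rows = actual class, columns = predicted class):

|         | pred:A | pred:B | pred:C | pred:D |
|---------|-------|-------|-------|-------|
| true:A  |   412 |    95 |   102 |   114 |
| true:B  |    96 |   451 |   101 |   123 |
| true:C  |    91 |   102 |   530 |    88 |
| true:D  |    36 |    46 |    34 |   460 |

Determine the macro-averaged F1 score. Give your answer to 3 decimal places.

Per-class F1 score (2·TP/(2·TP+FP+FN)):
  A: TP=412, FP=96+91+36=223, FN=95+102+114=311 → 824/1358 = 0.6068
  B: TP=451, FP=95+102+46=243, FN=96+101+123=320 → 902/1465 = 0.6157
  C: TP=530, FP=102+101+34=237, FN=91+102+88=281 → 1060/1578 = 0.6717
  D: TP=460, FP=114+123+88=325, FN=36+46+34=116 → 920/1361 = 0.6760
Macro-F1 score = mean = (0.6068 + 0.6157 + 0.6717 + 0.6760) / 4 = 0.643

0.643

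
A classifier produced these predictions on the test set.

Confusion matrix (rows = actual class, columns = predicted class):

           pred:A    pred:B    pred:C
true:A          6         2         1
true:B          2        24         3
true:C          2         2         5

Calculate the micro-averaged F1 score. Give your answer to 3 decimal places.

Micro-averaging pools counts across classes: ΣTP=35, ΣFP=12, ΣFN=12.
Micro-F1 score = 2·TP/(2·TP+FP+FN) on pooled counts = 0.745 (equals overall accuracy in single-label multiclass).

0.745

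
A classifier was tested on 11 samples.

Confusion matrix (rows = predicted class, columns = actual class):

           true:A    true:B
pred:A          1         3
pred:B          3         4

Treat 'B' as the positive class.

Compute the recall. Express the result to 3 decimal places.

Recall = TP/(TP+FN) = 4/(4+3) = 4/7 = 0.571

0.571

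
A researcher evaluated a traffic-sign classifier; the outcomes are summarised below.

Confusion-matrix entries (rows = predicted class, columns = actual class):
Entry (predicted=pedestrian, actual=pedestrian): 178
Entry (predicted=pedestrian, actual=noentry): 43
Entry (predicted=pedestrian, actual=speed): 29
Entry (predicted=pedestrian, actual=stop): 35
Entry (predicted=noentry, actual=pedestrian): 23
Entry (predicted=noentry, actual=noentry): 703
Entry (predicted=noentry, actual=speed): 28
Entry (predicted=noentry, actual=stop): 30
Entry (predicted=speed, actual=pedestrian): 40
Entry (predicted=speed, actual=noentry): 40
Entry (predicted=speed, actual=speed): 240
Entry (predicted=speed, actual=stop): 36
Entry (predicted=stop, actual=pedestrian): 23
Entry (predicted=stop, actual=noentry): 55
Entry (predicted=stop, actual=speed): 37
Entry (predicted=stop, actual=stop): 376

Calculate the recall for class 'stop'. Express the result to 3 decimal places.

0.788

One-vs-rest for 'stop': TP = diagonal; FP = other classes predicted 'stop'; FN = 'stop' predicted as other.
recall = TP/(TP+FN).
stop: TP=376, FN=35+30+36=101 → 376/477 = 0.7883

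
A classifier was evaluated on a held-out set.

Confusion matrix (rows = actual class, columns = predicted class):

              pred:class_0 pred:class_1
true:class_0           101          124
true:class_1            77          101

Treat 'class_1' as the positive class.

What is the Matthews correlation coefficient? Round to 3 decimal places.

MCC = (TP·TN − FP·FN) / √((TP+FP)(TP+FN)(TN+FP)(TN+FN))
Numerator = 101·101 − 124·77 = 653
Denominator = √(225·178·225·178) = √1604002500 = 40050.0000
MCC = 653 / 40050.0000 = 0.016

0.016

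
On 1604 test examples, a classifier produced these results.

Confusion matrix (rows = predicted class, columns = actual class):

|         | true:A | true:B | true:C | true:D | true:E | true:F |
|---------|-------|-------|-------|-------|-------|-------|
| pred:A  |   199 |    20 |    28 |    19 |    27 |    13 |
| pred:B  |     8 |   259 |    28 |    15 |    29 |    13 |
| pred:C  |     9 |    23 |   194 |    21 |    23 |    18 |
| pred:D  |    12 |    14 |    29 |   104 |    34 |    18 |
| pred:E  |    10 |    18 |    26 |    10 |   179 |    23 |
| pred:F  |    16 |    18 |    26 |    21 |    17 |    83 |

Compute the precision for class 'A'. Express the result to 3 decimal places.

precision = TP/(TP+FP).
A: TP=199, FP=20+28+19+27+13=107 → 199/306 = 0.6503

0.650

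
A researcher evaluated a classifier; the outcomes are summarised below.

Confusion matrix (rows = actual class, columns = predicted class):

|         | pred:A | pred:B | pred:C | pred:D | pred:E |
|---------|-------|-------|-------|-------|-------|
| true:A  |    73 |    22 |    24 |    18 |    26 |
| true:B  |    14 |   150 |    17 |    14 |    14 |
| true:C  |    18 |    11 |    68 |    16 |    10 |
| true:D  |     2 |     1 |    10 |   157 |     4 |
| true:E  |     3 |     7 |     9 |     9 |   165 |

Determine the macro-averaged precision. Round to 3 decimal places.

0.693

Per-class precision (TP/(TP+FP)):
  A: TP=73, FP=14+18+2+3=37 → 73/110 = 0.6636
  B: TP=150, FP=22+11+1+7=41 → 150/191 = 0.7853
  C: TP=68, FP=24+17+10+9=60 → 68/128 = 0.5313
  D: TP=157, FP=18+14+16+9=57 → 157/214 = 0.7336
  E: TP=165, FP=26+14+10+4=54 → 165/219 = 0.7534
Macro-precision = mean = (0.6636 + 0.7853 + 0.5313 + 0.7336 + 0.7534) / 5 = 0.693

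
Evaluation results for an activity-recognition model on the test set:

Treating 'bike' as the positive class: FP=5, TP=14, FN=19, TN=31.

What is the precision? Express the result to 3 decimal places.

0.737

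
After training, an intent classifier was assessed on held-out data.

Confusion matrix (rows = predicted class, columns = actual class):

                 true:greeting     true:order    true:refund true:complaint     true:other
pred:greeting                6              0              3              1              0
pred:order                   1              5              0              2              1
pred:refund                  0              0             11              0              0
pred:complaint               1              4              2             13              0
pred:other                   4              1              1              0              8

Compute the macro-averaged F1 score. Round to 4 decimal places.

0.6551

Per-class F1 score (2·TP/(2·TP+FP+FN)):
  greeting: TP=6, FP=0+3+1+0=4, FN=1+0+1+4=6 → 12/22 = 0.54545
  order: TP=5, FP=1+0+2+1=4, FN=0+0+4+1=5 → 10/19 = 0.52632
  refund: TP=11, FP=0+0+0+0=0, FN=3+0+2+1=6 → 22/28 = 0.78571
  complaint: TP=13, FP=1+4+2+0=7, FN=1+2+0+0=3 → 26/36 = 0.72222
  other: TP=8, FP=4+1+1+0=6, FN=0+1+0+0=1 → 16/23 = 0.69565
Macro-F1 score = mean = (0.54545 + 0.52632 + 0.78571 + 0.72222 + 0.69565) / 5 = 0.6551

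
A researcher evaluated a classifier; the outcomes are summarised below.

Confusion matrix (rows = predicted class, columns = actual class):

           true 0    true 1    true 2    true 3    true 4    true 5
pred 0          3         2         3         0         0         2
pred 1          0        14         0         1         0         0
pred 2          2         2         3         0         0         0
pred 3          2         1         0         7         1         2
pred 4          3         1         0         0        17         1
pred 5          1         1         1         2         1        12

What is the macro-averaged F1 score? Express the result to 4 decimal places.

0.6026

Per-class F1 score (2·TP/(2·TP+FP+FN)):
  0: TP=3, FP=2+3+0+0+2=7, FN=0+2+2+3+1=8 → 6/21 = 0.28571
  1: TP=14, FP=0+0+1+0+0=1, FN=2+2+1+1+1=7 → 28/36 = 0.77778
  2: TP=3, FP=2+2+0+0+0=4, FN=3+0+0+0+1=4 → 6/14 = 0.42857
  3: TP=7, FP=2+1+0+1+2=6, FN=0+1+0+0+2=3 → 14/23 = 0.60870
  4: TP=17, FP=3+1+0+0+1=5, FN=0+0+0+1+1=2 → 34/41 = 0.82927
  5: TP=12, FP=1+1+1+2+1=6, FN=2+0+0+2+1=5 → 24/35 = 0.68571
Macro-F1 score = mean = (0.28571 + 0.77778 + 0.42857 + 0.60870 + 0.82927 + 0.68571) / 6 = 0.6026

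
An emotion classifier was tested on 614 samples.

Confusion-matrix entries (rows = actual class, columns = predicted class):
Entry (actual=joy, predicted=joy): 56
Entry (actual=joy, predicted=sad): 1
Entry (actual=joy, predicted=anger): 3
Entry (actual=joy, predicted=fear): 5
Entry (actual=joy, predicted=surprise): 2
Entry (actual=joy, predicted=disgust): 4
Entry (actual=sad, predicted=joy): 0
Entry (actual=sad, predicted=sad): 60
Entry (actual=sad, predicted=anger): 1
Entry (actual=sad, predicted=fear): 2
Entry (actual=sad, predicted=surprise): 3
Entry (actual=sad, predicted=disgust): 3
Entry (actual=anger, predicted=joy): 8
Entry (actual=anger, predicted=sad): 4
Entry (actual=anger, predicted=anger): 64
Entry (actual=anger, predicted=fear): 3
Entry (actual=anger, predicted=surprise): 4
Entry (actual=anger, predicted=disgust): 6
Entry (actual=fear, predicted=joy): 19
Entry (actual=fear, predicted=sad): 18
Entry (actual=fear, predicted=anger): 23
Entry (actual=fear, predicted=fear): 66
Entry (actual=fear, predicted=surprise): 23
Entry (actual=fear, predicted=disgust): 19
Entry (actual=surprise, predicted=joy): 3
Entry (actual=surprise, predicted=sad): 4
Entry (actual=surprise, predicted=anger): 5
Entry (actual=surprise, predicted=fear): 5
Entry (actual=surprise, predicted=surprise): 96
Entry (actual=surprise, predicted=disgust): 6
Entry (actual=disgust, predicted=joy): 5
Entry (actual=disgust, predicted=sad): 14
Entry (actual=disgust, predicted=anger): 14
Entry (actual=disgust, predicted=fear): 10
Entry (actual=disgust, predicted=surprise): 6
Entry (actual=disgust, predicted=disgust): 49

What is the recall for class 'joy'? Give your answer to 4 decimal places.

Take TP from the diagonal, FP from the rest of the 'joy' prediction marginal, FN from the rest of the 'joy' actual marginal.
recall = TP/(TP+FN).
joy: TP=56, FN=1+3+5+2+4=15 → 56/71 = 0.78873

0.7887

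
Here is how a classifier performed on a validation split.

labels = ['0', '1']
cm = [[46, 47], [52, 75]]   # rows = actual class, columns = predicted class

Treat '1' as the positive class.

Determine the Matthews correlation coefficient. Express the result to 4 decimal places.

0.0847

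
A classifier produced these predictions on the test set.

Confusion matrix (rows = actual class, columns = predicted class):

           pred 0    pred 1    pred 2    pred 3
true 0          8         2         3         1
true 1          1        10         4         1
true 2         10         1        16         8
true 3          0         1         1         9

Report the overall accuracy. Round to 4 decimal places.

0.5658

Accuracy = trace / total = (8+10+16+9=43) / 76 = 43/76 = 0.5658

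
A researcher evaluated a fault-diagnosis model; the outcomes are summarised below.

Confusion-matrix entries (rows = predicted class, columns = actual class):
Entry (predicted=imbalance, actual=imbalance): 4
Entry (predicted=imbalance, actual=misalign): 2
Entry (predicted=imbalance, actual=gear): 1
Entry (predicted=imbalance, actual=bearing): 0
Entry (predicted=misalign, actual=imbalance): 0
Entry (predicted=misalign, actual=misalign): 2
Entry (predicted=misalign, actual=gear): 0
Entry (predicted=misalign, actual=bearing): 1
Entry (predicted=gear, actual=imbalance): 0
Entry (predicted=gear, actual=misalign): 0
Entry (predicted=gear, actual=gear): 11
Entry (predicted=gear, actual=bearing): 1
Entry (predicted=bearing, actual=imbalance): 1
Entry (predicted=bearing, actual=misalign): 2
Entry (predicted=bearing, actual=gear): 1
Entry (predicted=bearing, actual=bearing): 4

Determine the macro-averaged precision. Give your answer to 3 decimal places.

0.664

Per-class precision (TP/(TP+FP)):
  imbalance: TP=4, FP=2+1+0=3 → 4/7 = 0.5714
  misalign: TP=2, FP=0+0+1=1 → 2/3 = 0.6667
  gear: TP=11, FP=0+0+1=1 → 11/12 = 0.9167
  bearing: TP=4, FP=1+2+1=4 → 4/8 = 0.5000
Macro-precision = mean = (0.5714 + 0.6667 + 0.9167 + 0.5000) / 4 = 0.664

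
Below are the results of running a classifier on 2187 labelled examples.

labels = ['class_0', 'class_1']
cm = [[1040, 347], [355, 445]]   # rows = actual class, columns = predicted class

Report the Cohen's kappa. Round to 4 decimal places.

0.3067

Observed agreement pₒ = trace/N = 1485/2187 = 0.67901
Expected agreement pₑ = Σ (rowᵢ·colᵢ)/N² = (1387·1395 + 800·792)/2187² = 0.53700
κ = (pₒ − pₑ)/(1 − pₑ) = (0.67901 − 0.53700)/(1 − 0.53700) = 0.3067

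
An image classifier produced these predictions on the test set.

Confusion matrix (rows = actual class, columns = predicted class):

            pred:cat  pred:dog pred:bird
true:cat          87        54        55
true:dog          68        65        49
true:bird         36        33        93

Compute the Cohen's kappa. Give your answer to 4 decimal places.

0.1813

Observed agreement pₒ = trace/N = 245/540 = 0.45370
Expected agreement pₑ = Σ (rowᵢ·colᵢ)/N² = (196·191 + 182·152 + 162·197)/540² = 0.33270
κ = (pₒ − pₑ)/(1 − pₑ) = (0.45370 − 0.33270)/(1 − 0.33270) = 0.1813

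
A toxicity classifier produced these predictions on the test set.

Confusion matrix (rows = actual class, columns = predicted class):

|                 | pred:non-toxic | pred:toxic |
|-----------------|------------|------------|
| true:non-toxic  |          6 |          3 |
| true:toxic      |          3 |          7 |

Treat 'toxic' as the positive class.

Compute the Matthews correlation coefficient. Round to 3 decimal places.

0.367

MCC = (TP·TN − FP·FN) / √((TP+FP)(TP+FN)(TN+FP)(TN+FN))
Numerator = 7·6 − 3·3 = 33
Denominator = √(10·10·9·9) = √8100 = 90.0000
MCC = 33 / 90.0000 = 0.367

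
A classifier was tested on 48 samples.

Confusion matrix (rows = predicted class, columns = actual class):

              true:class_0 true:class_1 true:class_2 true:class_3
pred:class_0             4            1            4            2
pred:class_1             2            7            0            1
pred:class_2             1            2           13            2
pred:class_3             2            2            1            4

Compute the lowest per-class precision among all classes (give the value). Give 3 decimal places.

0.364

Per-class precision (TP/(TP+FP)):
  class_0: TP=4, FP=1+4+2=7 → 4/11 = 0.3636
  class_1: TP=7, FP=2+0+1=3 → 7/10 = 0.7000
  class_2: TP=13, FP=1+2+2=5 → 13/18 = 0.7222
  class_3: TP=4, FP=2+2+1=5 → 4/9 = 0.4444
Lowest is class 'class_0' with precision = 0.364.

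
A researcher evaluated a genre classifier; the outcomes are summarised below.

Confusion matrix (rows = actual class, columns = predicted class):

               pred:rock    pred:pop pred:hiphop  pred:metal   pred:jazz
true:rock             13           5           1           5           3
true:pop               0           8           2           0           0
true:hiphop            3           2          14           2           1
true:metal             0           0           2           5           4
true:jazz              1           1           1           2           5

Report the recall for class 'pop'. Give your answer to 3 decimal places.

recall = TP/(TP+FN).
pop: TP=8, FN=0+2+0+0=2 → 8/10 = 0.8000

0.800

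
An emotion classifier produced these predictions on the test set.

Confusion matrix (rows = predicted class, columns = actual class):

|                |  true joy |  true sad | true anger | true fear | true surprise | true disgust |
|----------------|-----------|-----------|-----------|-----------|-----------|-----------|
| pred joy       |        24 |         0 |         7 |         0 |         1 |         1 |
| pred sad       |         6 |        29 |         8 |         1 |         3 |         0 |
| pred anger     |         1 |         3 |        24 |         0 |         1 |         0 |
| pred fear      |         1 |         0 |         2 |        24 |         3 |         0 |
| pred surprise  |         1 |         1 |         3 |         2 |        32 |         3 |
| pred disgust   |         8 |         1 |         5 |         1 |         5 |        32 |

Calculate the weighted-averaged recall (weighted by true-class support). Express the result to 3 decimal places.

Per-class recall (TP/(TP+FN)):
  joy: TP=24, FN=6+1+1+1+8=17 → 24/41 = 0.5854
  sad: TP=29, FN=0+3+0+1+1=5 → 29/34 = 0.8529
  anger: TP=24, FN=7+8+2+3+5=25 → 24/49 = 0.4898
  fear: TP=24, FN=0+1+0+2+1=4 → 24/28 = 0.8571
  surprise: TP=32, FN=1+3+1+3+5=13 → 32/45 = 0.7111
  disgust: TP=32, FN=1+0+0+0+3=4 → 32/36 = 0.8889
Weighted-recall = Σ (supportᵢ/N)·recallᵢ with N=233: (41/233)·0.5854 + (34/233)·0.8529 + (49/233)·0.4898 + (28/233)·0.8571 + (45/233)·0.7111 + (36/233)·0.8889 = 0.708

0.708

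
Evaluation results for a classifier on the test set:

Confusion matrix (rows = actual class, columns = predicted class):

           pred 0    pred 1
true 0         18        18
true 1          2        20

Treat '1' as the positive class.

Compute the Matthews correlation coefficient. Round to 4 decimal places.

0.4176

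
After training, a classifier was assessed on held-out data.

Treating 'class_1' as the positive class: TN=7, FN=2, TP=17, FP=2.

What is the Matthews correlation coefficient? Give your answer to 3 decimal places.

MCC = (TP·TN − FP·FN) / √((TP+FP)(TP+FN)(TN+FP)(TN+FN))
Numerator = 17·7 − 2·2 = 115
Denominator = √(19·19·9·9) = √29241 = 171.0000
MCC = 115 / 171.0000 = 0.673

0.673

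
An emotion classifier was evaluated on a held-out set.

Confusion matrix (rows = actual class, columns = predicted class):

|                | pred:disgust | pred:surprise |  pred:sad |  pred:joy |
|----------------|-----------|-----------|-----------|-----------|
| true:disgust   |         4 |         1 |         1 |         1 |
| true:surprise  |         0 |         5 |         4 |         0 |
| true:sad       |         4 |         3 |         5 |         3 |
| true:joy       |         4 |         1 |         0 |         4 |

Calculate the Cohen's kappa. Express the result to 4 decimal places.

0.2691

Observed agreement pₒ = trace/N = 18/40 = 0.45000
Expected agreement pₑ = Σ (rowᵢ·colᵢ)/N² = (7·12 + 9·10 + 15·10 + 9·8)/40² = 0.24750
κ = (pₒ − pₑ)/(1 − pₑ) = (0.45000 − 0.24750)/(1 − 0.24750) = 0.2691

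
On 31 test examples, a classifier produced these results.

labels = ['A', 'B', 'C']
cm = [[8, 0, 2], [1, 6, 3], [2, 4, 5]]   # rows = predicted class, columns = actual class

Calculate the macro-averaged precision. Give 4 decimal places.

Per-class precision (TP/(TP+FP)):
  A: TP=8, FP=0+2=2 → 8/10 = 0.80000
  B: TP=6, FP=1+3=4 → 6/10 = 0.60000
  C: TP=5, FP=2+4=6 → 5/11 = 0.45455
Macro-precision = mean = (0.80000 + 0.60000 + 0.45455) / 3 = 0.6182

0.6182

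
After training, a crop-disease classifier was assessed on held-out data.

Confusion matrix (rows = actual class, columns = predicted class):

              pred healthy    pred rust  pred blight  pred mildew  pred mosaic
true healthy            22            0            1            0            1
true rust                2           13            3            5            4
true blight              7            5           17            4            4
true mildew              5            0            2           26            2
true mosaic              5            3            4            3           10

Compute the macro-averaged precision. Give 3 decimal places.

0.589

Per-class precision (TP/(TP+FP)):
  healthy: TP=22, FP=2+7+5+5=19 → 22/41 = 0.5366
  rust: TP=13, FP=0+5+0+3=8 → 13/21 = 0.6190
  blight: TP=17, FP=1+3+2+4=10 → 17/27 = 0.6296
  mildew: TP=26, FP=0+5+4+3=12 → 26/38 = 0.6842
  mosaic: TP=10, FP=1+4+4+2=11 → 10/21 = 0.4762
Macro-precision = mean = (0.5366 + 0.6190 + 0.6296 + 0.6842 + 0.4762) / 5 = 0.589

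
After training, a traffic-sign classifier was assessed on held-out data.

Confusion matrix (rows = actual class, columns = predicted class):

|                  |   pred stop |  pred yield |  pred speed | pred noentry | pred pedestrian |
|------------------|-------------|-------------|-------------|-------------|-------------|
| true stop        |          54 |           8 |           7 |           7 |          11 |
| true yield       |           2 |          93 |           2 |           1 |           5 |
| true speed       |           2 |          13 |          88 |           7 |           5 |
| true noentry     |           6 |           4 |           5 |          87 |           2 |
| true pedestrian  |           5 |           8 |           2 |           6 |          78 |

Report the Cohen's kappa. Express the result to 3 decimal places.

0.734

Observed agreement pₒ = trace/N = 400/508 = 0.7874
Expected agreement pₑ = Σ (rowᵢ·colᵢ)/N² = (87·69 + 103·126 + 115·104 + 104·108 + 99·101)/508² = 0.2022
κ = (pₒ − pₑ)/(1 − pₑ) = (0.7874 − 0.2022)/(1 − 0.2022) = 0.734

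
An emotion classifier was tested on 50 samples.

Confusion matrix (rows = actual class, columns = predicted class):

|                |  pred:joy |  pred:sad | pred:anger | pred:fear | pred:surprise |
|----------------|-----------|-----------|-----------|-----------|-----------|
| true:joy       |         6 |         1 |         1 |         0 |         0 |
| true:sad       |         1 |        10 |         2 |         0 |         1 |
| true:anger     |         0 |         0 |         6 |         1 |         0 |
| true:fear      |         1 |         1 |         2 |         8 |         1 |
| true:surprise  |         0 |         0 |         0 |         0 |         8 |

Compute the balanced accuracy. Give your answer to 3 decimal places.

Balanced accuracy = mean of per-class recall.
  joy: recall = 6/8 = 0.7500
  sad: recall = 10/14 = 0.7143
  anger: recall = 6/7 = 0.8571
  fear: recall = 8/13 = 0.6154
  surprise: recall = 8/8 = 1.0000
Mean = (0.7500 + 0.7143 + 0.8571 + 0.6154 + 1.0000) / 5 = 0.787

0.787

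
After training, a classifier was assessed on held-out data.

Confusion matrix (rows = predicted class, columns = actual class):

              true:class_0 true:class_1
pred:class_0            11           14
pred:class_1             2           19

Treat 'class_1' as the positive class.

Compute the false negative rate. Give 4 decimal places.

FNR = FN/(FN+TP) = 14/(14+19) = 0.4242

0.4242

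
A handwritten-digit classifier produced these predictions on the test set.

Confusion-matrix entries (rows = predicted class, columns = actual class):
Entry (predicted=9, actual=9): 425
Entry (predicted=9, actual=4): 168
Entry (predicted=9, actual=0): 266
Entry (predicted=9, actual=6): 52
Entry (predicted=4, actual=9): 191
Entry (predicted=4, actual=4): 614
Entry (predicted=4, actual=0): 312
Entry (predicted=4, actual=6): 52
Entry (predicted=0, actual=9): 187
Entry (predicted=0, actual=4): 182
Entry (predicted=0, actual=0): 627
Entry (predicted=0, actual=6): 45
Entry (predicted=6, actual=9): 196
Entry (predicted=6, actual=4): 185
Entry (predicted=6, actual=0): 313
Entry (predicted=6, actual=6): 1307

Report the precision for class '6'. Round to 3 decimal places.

precision = TP/(TP+FP).
6: TP=1307, FP=196+185+313=694 → 1307/2001 = 0.6532

0.653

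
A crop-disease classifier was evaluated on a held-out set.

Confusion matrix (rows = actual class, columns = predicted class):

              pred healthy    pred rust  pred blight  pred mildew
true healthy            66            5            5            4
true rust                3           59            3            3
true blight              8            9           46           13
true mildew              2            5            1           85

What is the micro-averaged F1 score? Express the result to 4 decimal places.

Micro-averaging pools counts across classes: ΣTP=256, ΣFP=61, ΣFN=61.
Micro-F1 score = 2·TP/(2·TP+FP+FN) on pooled counts = 0.8076 (equals overall accuracy in single-label multiclass).

0.8076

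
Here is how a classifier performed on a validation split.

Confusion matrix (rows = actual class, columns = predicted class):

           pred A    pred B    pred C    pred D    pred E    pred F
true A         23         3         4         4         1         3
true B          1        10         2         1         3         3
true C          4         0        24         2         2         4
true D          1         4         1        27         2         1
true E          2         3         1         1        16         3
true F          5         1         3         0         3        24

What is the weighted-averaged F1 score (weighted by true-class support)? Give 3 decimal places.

0.647

Per-class F1 score (2·TP/(2·TP+FP+FN)):
  A: TP=23, FP=1+4+1+2+5=13, FN=3+4+4+1+3=15 → 46/74 = 0.6216
  B: TP=10, FP=3+0+4+3+1=11, FN=1+2+1+3+3=10 → 20/41 = 0.4878
  C: TP=24, FP=4+2+1+1+3=11, FN=4+0+2+2+4=12 → 48/71 = 0.6761
  D: TP=27, FP=4+1+2+1+0=8, FN=1+4+1+2+1=9 → 54/71 = 0.7606
  E: TP=16, FP=1+3+2+2+3=11, FN=2+3+1+1+3=10 → 32/53 = 0.6038
  F: TP=24, FP=3+3+4+1+3=14, FN=5+1+3+0+3=12 → 48/74 = 0.6486
Weighted-F1 score = Σ (supportᵢ/N)·F1 scoreᵢ with N=192: (38/192)·0.6216 + (20/192)·0.4878 + (36/192)·0.6761 + (36/192)·0.7606 + (26/192)·0.6038 + (36/192)·0.6486 = 0.647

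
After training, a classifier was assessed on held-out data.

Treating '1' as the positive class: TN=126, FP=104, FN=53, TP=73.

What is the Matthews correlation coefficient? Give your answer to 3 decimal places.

0.122

MCC = (TP·TN − FP·FN) / √((TP+FP)(TP+FN)(TN+FP)(TN+FN))
Numerator = 73·126 − 104·53 = 3686
Denominator = √(177·126·230·179) = √918173340 = 30301.3752
MCC = 3686 / 30301.3752 = 0.122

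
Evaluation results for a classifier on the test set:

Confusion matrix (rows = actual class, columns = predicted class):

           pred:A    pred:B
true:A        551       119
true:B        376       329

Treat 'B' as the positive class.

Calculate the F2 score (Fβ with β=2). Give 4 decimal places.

Fβ = (1+β²)·TP / ((1+β²)·TP + β²·FN + FP), with β²=4
= 5·329 / (5·329 + 4·376 + 119) = 0.5034

0.5034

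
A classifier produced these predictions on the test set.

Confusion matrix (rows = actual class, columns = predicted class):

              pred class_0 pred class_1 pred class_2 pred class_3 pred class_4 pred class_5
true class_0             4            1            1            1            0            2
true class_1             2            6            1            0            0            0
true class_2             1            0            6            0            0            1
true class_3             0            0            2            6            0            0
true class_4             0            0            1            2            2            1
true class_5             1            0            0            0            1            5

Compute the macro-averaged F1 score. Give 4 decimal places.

Per-class F1 score (2·TP/(2·TP+FP+FN)):
  class_0: TP=4, FP=2+1+0+0+1=4, FN=1+1+1+0+2=5 → 8/17 = 0.47059
  class_1: TP=6, FP=1+0+0+0+0=1, FN=2+1+0+0+0=3 → 12/16 = 0.75000
  class_2: TP=6, FP=1+1+2+1+0=5, FN=1+0+0+0+1=2 → 12/19 = 0.63158
  class_3: TP=6, FP=1+0+0+2+0=3, FN=0+0+2+0+0=2 → 12/17 = 0.70588
  class_4: TP=2, FP=0+0+0+0+1=1, FN=0+0+1+2+1=4 → 4/9 = 0.44444
  class_5: TP=5, FP=2+0+1+0+1=4, FN=1+0+0+0+1=2 → 10/16 = 0.62500
Macro-F1 score = mean = (0.47059 + 0.75000 + 0.63158 + 0.70588 + 0.44444 + 0.62500) / 6 = 0.6046

0.6046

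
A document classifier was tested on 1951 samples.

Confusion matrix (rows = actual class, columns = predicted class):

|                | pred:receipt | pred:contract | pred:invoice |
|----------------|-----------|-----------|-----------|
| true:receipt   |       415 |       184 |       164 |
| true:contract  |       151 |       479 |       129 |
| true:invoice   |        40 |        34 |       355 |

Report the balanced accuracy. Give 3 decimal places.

Balanced accuracy = mean of per-class recall.
  receipt: recall = 415/763 = 0.5439
  contract: recall = 479/759 = 0.6311
  invoice: recall = 355/429 = 0.8275
Mean = (0.5439 + 0.6311 + 0.8275) / 3 = 0.668

0.668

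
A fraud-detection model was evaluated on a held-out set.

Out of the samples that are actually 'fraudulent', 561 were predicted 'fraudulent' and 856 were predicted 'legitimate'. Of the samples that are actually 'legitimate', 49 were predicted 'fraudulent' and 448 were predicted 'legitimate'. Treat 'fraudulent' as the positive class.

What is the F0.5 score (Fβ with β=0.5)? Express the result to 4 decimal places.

Fβ = (1+β²)·TP / ((1+β²)·TP + β²·FN + FP), with β²=1/4
= 1.25·561 / (1.25·561 + 0.25·856 + 49) = 0.7272

0.7272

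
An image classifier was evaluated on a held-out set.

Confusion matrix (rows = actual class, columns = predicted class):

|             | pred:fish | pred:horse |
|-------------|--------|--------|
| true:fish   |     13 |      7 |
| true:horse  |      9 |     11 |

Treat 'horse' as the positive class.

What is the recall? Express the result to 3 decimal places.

0.550

Recall = TP/(TP+FN) = 11/(11+9) = 11/20 = 0.550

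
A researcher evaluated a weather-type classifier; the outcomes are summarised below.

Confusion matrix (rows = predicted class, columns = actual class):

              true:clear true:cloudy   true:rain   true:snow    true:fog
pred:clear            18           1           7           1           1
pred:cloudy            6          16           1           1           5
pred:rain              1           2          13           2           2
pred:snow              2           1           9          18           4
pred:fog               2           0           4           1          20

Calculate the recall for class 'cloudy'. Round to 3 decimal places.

0.800

Treat 'cloudy' as positive and all other classes as negative.
recall = TP/(TP+FN).
cloudy: TP=16, FN=1+2+1+0=4 → 16/20 = 0.8000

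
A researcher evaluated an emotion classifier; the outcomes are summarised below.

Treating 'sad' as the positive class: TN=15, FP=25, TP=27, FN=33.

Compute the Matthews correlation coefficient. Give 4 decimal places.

MCC = (TP·TN − FP·FN) / √((TP+FP)(TP+FN)(TN+FP)(TN+FN))
Numerator = 27·15 − 25·33 = -420
Denominator = √(52·60·40·48) = √5990400 = 2447.5294
MCC = -420 / 2447.5294 = -0.1716

-0.1716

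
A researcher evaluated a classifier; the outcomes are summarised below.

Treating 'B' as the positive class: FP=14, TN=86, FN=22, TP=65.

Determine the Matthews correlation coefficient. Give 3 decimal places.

MCC = (TP·TN − FP·FN) / √((TP+FP)(TP+FN)(TN+FP)(TN+FN))
Numerator = 65·86 − 14·22 = 5282
Denominator = √(79·87·100·108) = √74228400 = 8615.5905
MCC = 5282 / 8615.5905 = 0.613

0.613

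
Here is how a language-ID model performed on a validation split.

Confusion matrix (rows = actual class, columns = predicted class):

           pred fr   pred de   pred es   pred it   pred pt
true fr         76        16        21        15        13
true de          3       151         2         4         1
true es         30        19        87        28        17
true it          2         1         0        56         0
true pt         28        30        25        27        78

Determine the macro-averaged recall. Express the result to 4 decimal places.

Per-class recall (TP/(TP+FN)):
  fr: TP=76, FN=16+21+15+13=65 → 76/141 = 0.53901
  de: TP=151, FN=3+2+4+1=10 → 151/161 = 0.93789
  es: TP=87, FN=30+19+28+17=94 → 87/181 = 0.48066
  it: TP=56, FN=2+1+0+0=3 → 56/59 = 0.94915
  pt: TP=78, FN=28+30+25+27=110 → 78/188 = 0.41489
Macro-recall = mean = (0.53901 + 0.93789 + 0.48066 + 0.94915 + 0.41489) / 5 = 0.6643

0.6643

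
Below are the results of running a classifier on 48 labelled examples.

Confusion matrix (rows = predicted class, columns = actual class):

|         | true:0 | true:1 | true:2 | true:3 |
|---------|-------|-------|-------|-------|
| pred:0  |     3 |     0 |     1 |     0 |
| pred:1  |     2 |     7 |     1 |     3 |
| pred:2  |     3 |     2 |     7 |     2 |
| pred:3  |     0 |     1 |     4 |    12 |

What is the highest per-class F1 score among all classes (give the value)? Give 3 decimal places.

0.706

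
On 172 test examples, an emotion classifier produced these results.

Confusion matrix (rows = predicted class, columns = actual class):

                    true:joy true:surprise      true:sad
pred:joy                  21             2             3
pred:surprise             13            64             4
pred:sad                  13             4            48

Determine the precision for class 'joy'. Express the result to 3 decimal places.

0.808

precision = TP/(TP+FP).
joy: TP=21, FP=2+3=5 → 21/26 = 0.8077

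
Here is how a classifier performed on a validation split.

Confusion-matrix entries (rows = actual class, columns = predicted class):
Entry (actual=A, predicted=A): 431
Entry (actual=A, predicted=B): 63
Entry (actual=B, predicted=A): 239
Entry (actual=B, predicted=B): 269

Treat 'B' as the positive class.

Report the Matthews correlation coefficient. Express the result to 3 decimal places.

0.427

MCC = (TP·TN − FP·FN) / √((TP+FP)(TP+FN)(TN+FP)(TN+FN))
Numerator = 269·431 − 63·239 = 100882
Denominator = √(332·508·494·670) = √55821762880 = 236266.2965
MCC = 100882 / 236266.2965 = 0.427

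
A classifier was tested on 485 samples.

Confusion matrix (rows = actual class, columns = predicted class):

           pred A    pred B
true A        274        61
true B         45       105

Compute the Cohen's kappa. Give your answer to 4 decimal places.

0.5031

Observed agreement pₒ = trace/N = 379/485 = 0.78144
Expected agreement pₑ = Σ (rowᵢ·colᵢ)/N² = (335·319 + 150·166)/485² = 0.56017
κ = (pₒ − pₑ)/(1 − pₑ) = (0.78144 − 0.56017)/(1 − 0.56017) = 0.5031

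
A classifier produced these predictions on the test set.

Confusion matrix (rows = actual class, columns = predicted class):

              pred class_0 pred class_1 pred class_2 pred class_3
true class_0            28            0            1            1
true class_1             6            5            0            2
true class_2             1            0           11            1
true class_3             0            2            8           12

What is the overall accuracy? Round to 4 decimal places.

0.7179

Accuracy = trace / total = (28+5+11+12=56) / 78 = 56/78 = 0.7179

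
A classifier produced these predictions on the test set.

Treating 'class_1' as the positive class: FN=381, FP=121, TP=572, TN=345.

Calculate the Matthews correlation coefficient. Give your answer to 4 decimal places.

MCC = (TP·TN − FP·FN) / √((TP+FP)(TP+FN)(TN+FP)(TN+FN))
Numerator = 572·345 − 121·381 = 151239
Denominator = √(693·953·466·726) = √223433697564 = 472687.7379
MCC = 151239 / 472687.7379 = 0.3200

0.3200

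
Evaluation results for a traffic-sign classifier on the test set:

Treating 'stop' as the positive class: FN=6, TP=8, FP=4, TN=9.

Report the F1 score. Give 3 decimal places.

0.615

Precision = TP/(TP+FP) = 8/12 = 0.6667
Recall = TP/(TP+FN) = 8/14 = 0.5714
F1 = 2·TP/(2·TP+FP+FN) = 16/26 = 0.615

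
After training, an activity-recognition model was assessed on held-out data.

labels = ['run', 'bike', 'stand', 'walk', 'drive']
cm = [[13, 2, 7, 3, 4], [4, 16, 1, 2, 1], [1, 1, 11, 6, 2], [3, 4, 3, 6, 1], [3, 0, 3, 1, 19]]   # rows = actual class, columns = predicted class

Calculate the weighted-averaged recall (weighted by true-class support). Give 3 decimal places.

Per-class recall (TP/(TP+FN)):
  run: TP=13, FN=2+7+3+4=16 → 13/29 = 0.4483
  bike: TP=16, FN=4+1+2+1=8 → 16/24 = 0.6667
  stand: TP=11, FN=1+1+6+2=10 → 11/21 = 0.5238
  walk: TP=6, FN=3+4+3+1=11 → 6/17 = 0.3529
  drive: TP=19, FN=3+0+3+1=7 → 19/26 = 0.7308
Weighted-recall = Σ (supportᵢ/N)·recallᵢ with N=117: (29/117)·0.4483 + (24/117)·0.6667 + (21/117)·0.5238 + (17/117)·0.3529 + (26/117)·0.7308 = 0.556

0.556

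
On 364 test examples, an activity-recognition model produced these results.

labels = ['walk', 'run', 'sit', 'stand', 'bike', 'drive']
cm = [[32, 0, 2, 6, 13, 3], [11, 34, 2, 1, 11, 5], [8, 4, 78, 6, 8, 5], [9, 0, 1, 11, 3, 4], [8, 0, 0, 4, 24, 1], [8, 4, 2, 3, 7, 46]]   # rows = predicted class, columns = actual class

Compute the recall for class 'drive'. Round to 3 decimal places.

0.719

Take TP from the diagonal, FP from the rest of the 'drive' prediction marginal, FN from the rest of the 'drive' actual marginal.
recall = TP/(TP+FN).
drive: TP=46, FN=3+5+5+4+1=18 → 46/64 = 0.7188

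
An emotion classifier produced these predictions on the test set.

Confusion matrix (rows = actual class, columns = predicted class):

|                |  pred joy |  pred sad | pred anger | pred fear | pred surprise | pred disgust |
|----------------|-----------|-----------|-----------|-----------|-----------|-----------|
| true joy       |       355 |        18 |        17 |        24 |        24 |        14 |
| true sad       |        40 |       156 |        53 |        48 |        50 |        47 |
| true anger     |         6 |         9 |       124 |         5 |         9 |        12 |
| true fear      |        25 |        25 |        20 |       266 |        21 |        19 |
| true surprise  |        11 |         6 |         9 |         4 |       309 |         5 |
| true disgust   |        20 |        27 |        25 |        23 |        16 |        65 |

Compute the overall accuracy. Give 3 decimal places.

0.669

Accuracy = trace / total = (355+156+124+266+309+65=1275) / 1907 = 1275/1907 = 0.669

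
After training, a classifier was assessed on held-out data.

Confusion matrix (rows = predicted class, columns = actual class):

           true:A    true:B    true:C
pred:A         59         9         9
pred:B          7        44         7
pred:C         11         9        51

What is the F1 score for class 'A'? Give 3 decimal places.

Take TP from the diagonal, FP from the rest of the 'A' prediction marginal, FN from the rest of the 'A' actual marginal.
F1 score = 2·TP/(2·TP+FP+FN).
A: TP=59, FP=9+9=18, FN=7+11=18 → 118/154 = 0.7662

0.766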